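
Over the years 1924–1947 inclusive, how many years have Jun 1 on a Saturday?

4

Track Jun 1's weekday year by year (advancing +1, or +2 across a Feb 29):
  1924: Sun  1925: Mon (+1)  1926: Tue (+1)  1927: Wed (+1)  1928: Fri (+2)
  1929: Sat (+1) ✓  1930: Sun (+1)  1931: Mon (+1)  1932: Wed (+2)  1933: Thu (+1)
  1934: Fri (+1)  1935: Sat (+1) ✓  1936: Mon (+2)  1937: Tue (+1)  1938: Wed (+1)
  1939: Thu (+1)  1940: Sat (+2) ✓  1941: Sun (+1)  1942: Mon (+1)  1943: Tue (+1)
  1944: Thu (+2)  1945: Fri (+1)  1946: Sat (+1) ✓  1947: Sun (+1)
Saturday years: 1929, 1935, 1940, 1946 — 4 in total.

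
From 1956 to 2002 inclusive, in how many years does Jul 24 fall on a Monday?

7

Track Jul 24's weekday year by year (advancing +1, or +2 across a Feb 29):
  1956: Tue  1957: Wed (+1)  1958: Thu (+1)  1959: Fri (+1)  1960: Sun (+2)
  1961: Mon (+1) ✓  1962: Tue (+1)  1963: Wed (+1)  1964: Fri (+2)  1965: Sat (+1)
  1966: Sun (+1)  1967: Mon (+1) ✓  1968: Wed (+2)  1969: Thu (+1)  … (19 more years) …
  1989: Mon (+1) ✓  1990: Tue (+1)  1991: Wed (+1)  1992: Fri (+2)  1993: Sat (+1)
  1994: Sun (+1)  1995: Mon (+1) ✓  1996: Wed (+2)  1997: Thu (+1)  1998: Fri (+1)
  1999: Sat (+1)  2000: Mon (+2) ✓  2001: Tue (+1)  2002: Wed (+1)
Monday years: 1961, 1967, 1972, 1978, 1989, 1995, 2000 — 7 in total.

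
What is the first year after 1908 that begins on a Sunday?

1911

Jan 1 advances by 2 weekdays after a leap year and by 1 after a common year.
1908: Jan 1 is Wednesday (leap).
1909: Friday
1910: Saturday
1911: Sunday
1911 begins on a Sunday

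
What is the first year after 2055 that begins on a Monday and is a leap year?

Jan 1 advances by 2 weekdays after a leap year and by 1 after a common year.
2055: Jan 1 is Friday.
2056: Saturday (leap)
2057: Monday
2058: Tuesday
2059: Wednesday
2060: Thursday (leap)
2061: Saturday
2062: Sunday
2063: Monday
2064: Tuesday (leap)
2065: Thursday
2066: Friday
2067: Saturday
2068: Sunday (leap)
2069: Tuesday
2070: Wednesday
2071: Thursday
2072: Friday (leap)
2073: Sunday
2074: Monday
2075: Tuesday
2076: Wednesday (leap)
2077: Friday
2078: Saturday
2079: Sunday
2080: Monday (leap)
2080 begins on a Monday and is a leap year.

2080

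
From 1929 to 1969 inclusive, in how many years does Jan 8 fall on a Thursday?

5

Track Jan 8's weekday year by year (advancing +1, or +2 across a Feb 29):
  1929: Tue  1930: Wed (+1)  1931: Thu (+1) ✓  1932: Fri (+1)  1933: Sun (+2)
  1934: Mon (+1)  1935: Tue (+1)  1936: Wed (+1)  1937: Fri (+2)  1938: Sat (+1)
  1939: Sun (+1)  1940: Mon (+1)  1941: Wed (+2)  1942: Thu (+1) ✓  … (13 more years) …
  1956: Sun (+1)  1957: Tue (+2)  1958: Wed (+1)  1959: Thu (+1) ✓  1960: Fri (+1)
  1961: Sun (+2)  1962: Mon (+1)  1963: Tue (+1)  1964: Wed (+1)  1965: Fri (+2)
  1966: Sat (+1)  1967: Sun (+1)  1968: Mon (+1)  1969: Wed (+2)
Thursday years: 1931, 1942, 1948, 1953, 1959 — 5 in total.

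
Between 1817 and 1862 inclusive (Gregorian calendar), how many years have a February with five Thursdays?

1

February has 28 days (29 in leap years); it has five Thursdays when Thursday falls among the first (month-length − 28) days — i.e. when February 1 is Thursday in a leap year (never in a common year).
February 1 by year: 1817:Sat 1818:Sun 1819:Mon 1820:Tue 1821:Thu 1822:Fri 1823:Sat 1824:Sun 1825:Tue 1826:Wed 1827:Thu 1828:Fri 1829:Sun 1830:Mon 1831:Tue …(16 more)… 1848:Tue 1849:Thu 1850:Fri 1851:Sat 1852:Sun 1853:Tue 1854:Wed 1855:Thu 1856:Fri 1857:Sun 1858:Mon 1859:Tue 1860:Wed 1861:Fri 1862:Sat
Years with five Thursdays: 1844 → 1.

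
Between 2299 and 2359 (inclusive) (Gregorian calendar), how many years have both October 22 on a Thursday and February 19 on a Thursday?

Check each year's weekday for October 22 and February 19:
  2299: Sun/Sun  2300: Mon/Mon  2301: Tue/Tue  2302: Wed/Wed  2303: Thu/Thu ✓  2304: Sat/Fri  2305: Sun/Sun  2306: Mon/Mon  2307: Tue/Tue  2308: Thu/Wed  2309: Fri/Fri  2310: Sat/Sat  2311: Sun/Sun  2312: Tue/Mon  …(33 more)…  2346: Tue/Tue  2347: Wed/Wed  2348: Fri/Thu  2349: Sat/Sat  2350: Sun/Sun  2351: Mon/Mon  2352: Wed/Tue  2353: Thu/Thu ✓  2354: Fri/Fri  2355: Sat/Sat  2356: Mon/Sun  2357: Tue/Tue  2358: Wed/Wed  2359: Thu/Thu ✓
Both conditions hold in: 2303, 2314, 2325, 2331, 2342, 2353, 2359 — 7.

7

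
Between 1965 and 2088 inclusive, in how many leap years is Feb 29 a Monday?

Leap years in 1965–2088: 31 of them.
Feb 29 weekday advances by 5 (mod 7) from one leap year to the next four years later (or differs when a century non-leap intervenes).
Leap-day weekdays: 1968:Thu 1972:Tue 1976:Sun 1980:Fri 1984:Wed 1988:Mon✓ 1992:Sat 1996:Thu 2000:Tue 2004:Sun 2008:Fri 2012:Wed 2016:Mon✓ …(5 more)… 2040:Wed 2044:Mon✓ 2048:Sat 2052:Thu 2056:Tue 2060:Sun 2064:Fri 2068:Wed 2072:Mon✓ 2076:Sat 2080:Thu 2084:Tue 2088:Sun
Monday: 1988, 2016, 2044, 2072 → 4.

4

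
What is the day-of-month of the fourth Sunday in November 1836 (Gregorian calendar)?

November 1, 1836 is a Tuesday, so the first Sunday is the 6th.
The fourth Sunday is 6 + 21 = 27.

27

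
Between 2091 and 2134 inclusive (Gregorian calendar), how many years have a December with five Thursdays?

December has 31 days; it has five Thursdays when Thursday falls among the first (month-length − 28) days — i.e. when December 1 is one of Thursday/Wednesday/Tuesday.
December 1 by year: 2091:Sat 2092:Mon 2093:Tue✓ 2094:Wed✓ 2095:Thu✓ 2096:Sat 2097:Sun 2098:Mon 2099:Tue✓ 2100:Wed✓ 2101:Thu✓ 2102:Fri 2103:Sat 2104:Mon 2105:Tue✓ …(14 more)… 2120:Sun 2121:Mon 2122:Tue✓ 2123:Wed✓ 2124:Fri 2125:Sat 2126:Sun 2127:Mon 2128:Wed✓ 2129:Thu✓ 2130:Fri 2131:Sat 2132:Mon 2133:Tue✓ 2134:Wed✓
Years with five Thursdays: 2093, 2094, 2095, 2099, 2100, 2101, 2105, 2106, 2107, 2111, 2112, 2116, 2117, 2118, 2122, 2123, 2128, 2129, 2133, 2134 → 20.

20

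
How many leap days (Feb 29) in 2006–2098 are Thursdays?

Leap years in 2006–2098: 23 of them.
Feb 29 weekday advances by 5 (mod 7) from one leap year to the next four years later (or differs when a century non-leap intervenes).
Leap-day weekdays: 2008:Fri 2012:Wed 2016:Mon 2020:Sat 2024:Thu✓ 2028:Tue 2032:Sun 2036:Fri 2040:Wed 2044:Mon 2048:Sat 2052:Thu✓ 2056:Tue 2060:Sun 2064:Fri 2068:Wed 2072:Mon 2076:Sat 2080:Thu✓ 2084:Tue 2088:Sun 2092:Fri 2096:Wed
Thursday: 2024, 2052, 2080 → 3.

3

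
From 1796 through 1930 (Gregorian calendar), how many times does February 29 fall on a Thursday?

Leap years in 1796–1930: 32 of them.
Feb 29 weekday advances by 5 (mod 7) from one leap year to the next four years later (or differs when a century non-leap intervenes).
Leap-day weekdays: 1796:Mon 1804:Wed 1808:Mon 1812:Sat 1816:Thu✓ 1820:Tue 1824:Sun 1828:Fri 1832:Wed 1836:Mon 1840:Sat 1844:Thu✓ 1848:Tue …(6 more)… 1876:Tue 1880:Sun 1884:Fri 1888:Wed 1892:Mon 1896:Sat 1904:Mon 1908:Sat 1912:Thu✓ 1916:Tue 1920:Sun 1924:Fri 1928:Wed
Thursday: 1816, 1844, 1872, 1912 → 4.

4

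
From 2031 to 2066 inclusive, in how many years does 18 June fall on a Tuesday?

4

Track 18 June's weekday year by year (advancing +1, or +2 across a Feb 29):
  2031: Wed  2032: Fri (+2)  2033: Sat (+1)  2034: Sun (+1)  2035: Mon (+1)
  2036: Wed (+2)  2037: Thu (+1)  2038: Fri (+1)  2039: Sat (+1)  2040: Mon (+2)
  2041: Tue (+1) ✓  2042: Wed (+1)  2043: Thu (+1)  2044: Sat (+2)  … (8 more years) …
  2053: Wed (+1)  2054: Thu (+1)  2055: Fri (+1)  2056: Sun (+2)  2057: Mon (+1)
  2058: Tue (+1) ✓  2059: Wed (+1)  2060: Fri (+2)  2061: Sat (+1)  2062: Sun (+1)
  2063: Mon (+1)  2064: Wed (+2)  2065: Thu (+1)  2066: Fri (+1)
Tuesday years: 2041, 2047, 2052, 2058 — 4 in total.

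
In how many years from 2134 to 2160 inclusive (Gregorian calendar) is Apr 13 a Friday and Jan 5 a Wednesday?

Check each year's weekday for Apr 13 and Jan 5:
  2134: Tue/Tue  2135: Wed/Wed  2136: Fri/Thu  2137: Sat/Sat  2138: Sun/Sun  2139: Mon/Mon  2140: Wed/Tue  2141: Thu/Thu  2142: Fri/Fri  2143: Sat/Sat  2144: Mon/Sun  2145: Tue/Tue  2146: Wed/Wed  2147: Thu/Thu  2148: Sat/Fri  2149: Sun/Sun  2150: Mon/Mon  2151: Tue/Tue  2152: Thu/Wed  2153: Fri/Fri  2154: Sat/Sat  2155: Sun/Sun  2156: Tue/Mon  2157: Wed/Wed  2158: Thu/Thu  2159: Fri/Fri  2160: Sun/Sat
Both conditions hold in: no year — 0.

0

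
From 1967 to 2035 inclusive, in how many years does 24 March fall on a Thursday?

9

Track 24 March's weekday year by year (advancing +1, or +2 across a Feb 29):
  1967: Fri  1968: Sun (+2)  1969: Mon (+1)  1970: Tue (+1)  1971: Wed (+1)
  1972: Fri (+2)  1973: Sat (+1)  1974: Sun (+1)  1975: Mon (+1)  1976: Wed (+2)
  1977: Thu (+1) ✓  1978: Fri (+1)  1979: Sat (+1)  1980: Mon (+2)  … (41 more years) …
  2022: Thu (+1) ✓  2023: Fri (+1)  2024: Sun (+2)  2025: Mon (+1)  2026: Tue (+1)
  2027: Wed (+1)  2028: Fri (+2)  2029: Sat (+1)  2030: Sun (+1)  2031: Mon (+1)
  2032: Wed (+2)  2033: Thu (+1) ✓  2034: Fri (+1)  2035: Sat (+1)
Thursday years: 1977, 1983, 1988, 1994, 2005, 2011, 2016, 2022, 2033 — 9 in total.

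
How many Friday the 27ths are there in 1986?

1

Check the 27th of each month of 1986: Jan 27: Mon, Feb 27: Thu, Mar 27: Thu, Apr 27: Sun, May 27: Tue, Jun 27: Fri, Jul 27: Sun, Aug 27: Wed, Sep 27: Sat, Oct 27: Mon, Nov 27: Thu, Dec 27: Sat.
Friday occurs in June — 1 month.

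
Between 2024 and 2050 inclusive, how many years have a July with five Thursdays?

12

July has 31 days; it has five Thursdays when Thursday falls among the first (month-length − 28) days — i.e. when July 1 is one of Thursday/Wednesday/Tuesday.
July 1 by year: 2024:Mon 2025:Tue✓ 2026:Wed✓ 2027:Thu✓ 2028:Sat 2029:Sun 2030:Mon 2031:Tue✓ 2032:Thu✓ 2033:Fri 2034:Sat 2035:Sun 2036:Tue✓ 2037:Wed✓ 2038:Thu✓ 2039:Fri 2040:Sun 2041:Mon 2042:Tue✓ 2043:Wed✓ 2044:Fri 2045:Sat 2046:Sun 2047:Mon 2048:Wed✓ 2049:Thu✓ 2050:Fri
Years with five Thursdays: 2025, 2026, 2027, 2031, 2032, 2036, 2037, 2038, 2042, 2043, 2048, 2049 → 12.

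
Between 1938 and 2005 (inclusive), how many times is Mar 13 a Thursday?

10

Track Mar 13's weekday year by year (advancing +1, or +2 across a Feb 29):
  1938: Sun  1939: Mon (+1)  1940: Wed (+2)  1941: Thu (+1) ✓  1942: Fri (+1)
  1943: Sat (+1)  1944: Mon (+2)  1945: Tue (+1)  1946: Wed (+1)  1947: Thu (+1) ✓
  1948: Sat (+2)  1949: Sun (+1)  1950: Mon (+1)  1951: Tue (+1)  … (40 more years) …
  1992: Fri (+2)  1993: Sat (+1)  1994: Sun (+1)  1995: Mon (+1)  1996: Wed (+2)
  1997: Thu (+1) ✓  1998: Fri (+1)  1999: Sat (+1)  2000: Mon (+2)  2001: Tue (+1)
  2002: Wed (+1)  2003: Thu (+1) ✓  2004: Sat (+2)  2005: Sun (+1)
Thursday years: 1941, 1947, 1952, 1958, 1969, 1975, 1980, 1986, 1997, 2003 — 10 in total.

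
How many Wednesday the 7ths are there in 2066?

Check the 7th of each month of 2066: Jan 7: Thu, Feb 7: Sun, Mar 7: Sun, Apr 7: Wed, May 7: Fri, Jun 7: Mon, Jul 7: Wed, Aug 7: Sat, Sep 7: Tue, Oct 7: Thu, Nov 7: Sun, Dec 7: Tue.
Wednesday occurs in April, July — 2 months.

2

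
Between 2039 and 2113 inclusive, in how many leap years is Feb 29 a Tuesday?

Leap years in 2039–2113: 18 of them.
Feb 29 weekday advances by 5 (mod 7) from one leap year to the next four years later (or differs when a century non-leap intervenes).
Leap-day weekdays: 2040:Wed 2044:Mon 2048:Sat 2052:Thu 2056:Tue✓ 2060:Sun 2064:Fri 2068:Wed 2072:Mon 2076:Sat 2080:Thu 2084:Tue✓ 2088:Sun 2092:Fri 2096:Wed 2104:Fri 2108:Wed 2112:Mon
Tuesday: 2056, 2084 → 2.

2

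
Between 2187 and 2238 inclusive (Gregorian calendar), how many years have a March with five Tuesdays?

March has 31 days; it has five Tuesdays when Tuesday falls among the first (month-length − 28) days — i.e. when March 1 is one of Tuesday/Monday/Sunday.
March 1 by year: 2187:Thu 2188:Sat 2189:Sun✓ 2190:Mon✓ 2191:Tue✓ 2192:Thu 2193:Fri 2194:Sat 2195:Sun✓ 2196:Tue✓ 2197:Wed 2198:Thu 2199:Fri 2200:Sat 2201:Sun✓ …(22 more)… 2224:Mon✓ 2225:Tue✓ 2226:Wed 2227:Thu 2228:Sat 2229:Sun✓ 2230:Mon✓ 2231:Tue✓ 2232:Thu 2233:Fri 2234:Sat 2235:Sun✓ 2236:Tue✓ 2237:Wed 2238:Thu
Years with five Tuesdays: 2189, 2190, 2191, 2195, 2196, 2201, 2202, 2203, 2207, 2208, 2212, 2213, 2214, 2218, 2219, 2224, 2225, 2229, 2230, 2231, 2235, 2236 → 22.

22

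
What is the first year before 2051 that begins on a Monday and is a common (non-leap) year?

Jan 1 advances by 2 weekdays after a leap year and by 1 after a common year.
2051: Jan 1 is Sunday.
2050: Saturday
2049: Friday
2048: Wednesday (leap)
2047: Tuesday
2046: Monday
2046 begins on a Monday and is a common year.

2046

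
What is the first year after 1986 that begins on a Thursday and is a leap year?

Jan 1 advances by 2 weekdays after a leap year and by 1 after a common year.
1986: Jan 1 is Wednesday.
1987: Thursday
1988: Friday (leap)
1989: Sunday
1990: Monday
1991: Tuesday
1992: Wednesday (leap)
1993: Friday
1994: Saturday
1995: Sunday
1996: Monday (leap)
1997: Wednesday
1998: Thursday
1999: Friday
2000: Saturday (leap)
2001: Monday
2002: Tuesday
2003: Wednesday
2004: Thursday (leap)
2004 begins on a Thursday and is a leap year.

2004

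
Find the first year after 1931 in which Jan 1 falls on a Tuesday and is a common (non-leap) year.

1935

Jan 1 advances by 2 weekdays after a leap year and by 1 after a common year.
1931: Jan 1 is Thursday.
1932: Friday (leap)
1933: Sunday
1934: Monday
1935: Tuesday
1935 begins on a Tuesday and is a common year.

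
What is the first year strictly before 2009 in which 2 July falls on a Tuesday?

2002

From one year to the next, a fixed date's weekday advances by 1, or by 2 when a Feb 29 lies between the two dates.
2009: July 2 is Thursday.
2008: Wednesday (−1)
2007: Monday (−2)
2006: Sunday (−1)
2005: Saturday (−1)
2004: Friday (−1)
2003: Wednesday (−2)
2002: Tuesday (−1)
2 July falls on a Tuesday in 2002.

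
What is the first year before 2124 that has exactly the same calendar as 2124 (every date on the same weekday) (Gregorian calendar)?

2084

Two years share a calendar iff Jan 1 falls on the same weekday and both are leap or both are common. 2124: Jan 1 is Saturday, leap year.
2123: Jan 1 Friday, common
2122: Jan 1 Thursday, common
2121: Jan 1 Wednesday, common
2120: Jan 1 Monday, leap
2119: Jan 1 Sunday, common
2118: Jan 1 Saturday, common
2117: Jan 1 Friday, common
2116: Jan 1 Wednesday, leap
2115: Jan 1 Tuesday, common
2114: Jan 1 Monday, common
2113: Jan 1 Sunday, common
2112: Jan 1 Friday, leap
2111: Jan 1 Thursday, common
2110: Jan 1 Wednesday, common
2109: Jan 1 Tuesday, common
2108: Jan 1 Sunday, leap
2107: Jan 1 Saturday, common
2106: Jan 1 Friday, common
2105: Jan 1 Thursday, common
2104: Jan 1 Tuesday, leap
2103: Jan 1 Monday, common
2102: Jan 1 Sunday, common
2101: Jan 1 Saturday, common
2100: Jan 1 Friday, common
2099: Jan 1 Thursday, common
2098: Jan 1 Wednesday, common
2097: Jan 1 Tuesday, common
2096: Jan 1 Sunday, leap
2095: Jan 1 Saturday, common
2094: Jan 1 Friday, common
2093: Jan 1 Thursday, common
2092: Jan 1 Tuesday, leap
2091: Jan 1 Monday, common
2090: Jan 1 Sunday, common
2089: Jan 1 Saturday, common
2088: Jan 1 Thursday, leap
2087: Jan 1 Wednesday, common
2086: Jan 1 Tuesday, common
2085: Jan 1 Monday, common
2084: Jan 1 Saturday, leap
2084 matches on both conditions.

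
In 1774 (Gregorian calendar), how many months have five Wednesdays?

A month of length L has five Wednesdays iff its first Wednesday is on day ≤ L−28 (so day 1–3 in a 31-day month, 1–2 in a 30-day month, day 1 in a leap February).
Checking each month of 1774: Jan starts Sat (31d); Feb starts Tue (28d); Mar starts Tue (31d) ✓; Apr starts Fri (30d); May starts Sun (31d); Jun starts Wed (30d) ✓; Jul starts Fri (31d); Aug starts Mon (31d) ✓; Sep starts Thu (30d); Oct starts Sat (31d); Nov starts Tue (30d) ✓; Dec starts Thu (31d).
Five-Wednesday months: March, June, August, November → 4.

4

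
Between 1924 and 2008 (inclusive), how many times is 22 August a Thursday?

Track 22 August's weekday year by year (advancing +1, or +2 across a Feb 29):
  1924: Fri  1925: Sat (+1)  1926: Sun (+1)  1927: Mon (+1)  1928: Wed (+2)
  1929: Thu (+1) ✓  1930: Fri (+1)  1931: Sat (+1)  1932: Mon (+2)  1933: Tue (+1)
  1934: Wed (+1)  1935: Thu (+1) ✓  1936: Sat (+2)  1937: Sun (+1)  … (57 more years) …
  1995: Tue (+1)  1996: Thu (+2) ✓  1997: Fri (+1)  1998: Sat (+1)  1999: Sun (+1)
  2000: Tue (+2)  2001: Wed (+1)  2002: Thu (+1) ✓  2003: Fri (+1)  2004: Sun (+2)
  2005: Mon (+1)  2006: Tue (+1)  2007: Wed (+1)  2008: Fri (+2)
Thursday years: 1929, 1935, 1940, 1946, 1957, 1963, 1968, 1974, 1985, 1991, 1996, 2002 — 12 in total.

12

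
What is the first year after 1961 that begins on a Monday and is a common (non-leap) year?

1962

Jan 1 advances by 2 weekdays after a leap year and by 1 after a common year.
1961: Jan 1 is Sunday.
1962: Monday
1962 begins on a Monday and is a common year.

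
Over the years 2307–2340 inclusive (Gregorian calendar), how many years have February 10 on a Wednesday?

Track February 10's weekday year by year (advancing +1, or +2 across a Feb 29):
  2307: Sun  2308: Mon (+1)  2309: Wed (+2) ✓  2310: Thu (+1)  2311: Fri (+1)
  2312: Sat (+1)  2313: Mon (+2)  2314: Tue (+1)  2315: Wed (+1) ✓  2316: Thu (+1)
  2317: Sat (+2)  2318: Sun (+1)  2319: Mon (+1)  2320: Tue (+1)  … (6 more years) …
  2327: Thu (+1)  2328: Fri (+1)  2329: Sun (+2)  2330: Mon (+1)  2331: Tue (+1)
  2332: Wed (+1) ✓  2333: Fri (+2)  2334: Sat (+1)  2335: Sun (+1)  2336: Mon (+1)
  2337: Wed (+2) ✓  2338: Thu (+1)  2339: Fri (+1)  2340: Sat (+1)
Wednesday years: 2309, 2315, 2326, 2332, 2337 — 5 in total.

5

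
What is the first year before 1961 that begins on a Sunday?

Jan 1 advances by 2 weekdays after a leap year and by 1 after a common year.
1961: Jan 1 is Sunday.
1960: Friday (leap)
1959: Thursday
1958: Wednesday
1957: Tuesday
1956: Sunday (leap)
1956 begins on a Sunday

1956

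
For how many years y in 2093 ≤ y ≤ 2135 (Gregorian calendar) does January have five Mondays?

January has 31 days; it has five Mondays when Monday falls among the first (month-length − 28) days — i.e. when January 1 is one of Monday/Sunday/Saturday.
January 1 by year: 2093:Thu 2094:Fri 2095:Sat✓ 2096:Sun✓ 2097:Tue 2098:Wed 2099:Thu 2100:Fri 2101:Sat✓ 2102:Sun✓ 2103:Mon✓ 2104:Tue 2105:Thu 2106:Fri 2107:Sat✓ …(13 more)… 2121:Wed 2122:Thu 2123:Fri 2124:Sat✓ 2125:Mon✓ 2126:Tue 2127:Wed 2128:Thu 2129:Sat✓ 2130:Sun✓ 2131:Mon✓ 2132:Tue 2133:Thu 2134:Fri 2135:Sat✓
Years with five Mondays: 2095, 2096, 2101, 2102, 2103, 2107, 2108, 2113, 2114, 2118, 2119, 2120, 2124, 2125, 2129, 2130, 2131, 2135 → 18.

18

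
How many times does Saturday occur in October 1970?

October 1970 has 31 days and begins on Thursday.
The first Saturday is October 3.
Saturdays fall on 3, 10, 17, 24, 31 — that's 5.

5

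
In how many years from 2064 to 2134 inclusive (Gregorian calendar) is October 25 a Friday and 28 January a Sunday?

Check each year's weekday for October 25 and 28 January:
  2064: Sat/Mon  2065: Sun/Wed  2066: Mon/Thu  2067: Tue/Fri  2068: Thu/Sat  2069: Fri/Mon  2070: Sat/Tue  2071: Sun/Wed  2072: Tue/Thu  2073: Wed/Sat  2074: Thu/Sun  2075: Fri/Mon  2076: Sun/Tue  2077: Mon/Thu  …(43 more)…  2121: Sat/Tue  2122: Sun/Wed  2123: Mon/Thu  2124: Wed/Fri  2125: Thu/Sun  2126: Fri/Mon  2127: Sat/Tue  2128: Mon/Wed  2129: Tue/Fri  2130: Wed/Sat  2131: Thu/Sun  2132: Sat/Mon  2133: Sun/Wed  2134: Mon/Thu
Both conditions hold in: 2080, 2120 — 2.

2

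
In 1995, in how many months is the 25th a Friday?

Check the 25th of each month of 1995: Jan 25: Wed, Feb 25: Sat, Mar 25: Sat, Apr 25: Tue, May 25: Thu, Jun 25: Sun, Jul 25: Tue, Aug 25: Fri, Sep 25: Mon, Oct 25: Wed, Nov 25: Sat, Dec 25: Mon.
Friday occurs in August — 1 month.

1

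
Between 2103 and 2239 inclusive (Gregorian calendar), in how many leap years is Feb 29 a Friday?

Leap years in 2103–2239: 33 of them.
Feb 29 weekday advances by 5 (mod 7) from one leap year to the next four years later (or differs when a century non-leap intervenes).
Leap-day weekdays: 2104:Fri✓ 2108:Wed 2112:Mon 2116:Sat 2120:Thu 2124:Tue 2128:Sun 2132:Fri✓ 2136:Wed 2140:Mon 2144:Sat 2148:Thu 2152:Tue …(7 more)… 2184:Sun 2188:Fri✓ 2192:Wed 2196:Mon 2204:Wed 2208:Mon 2212:Sat 2216:Thu 2220:Tue 2224:Sun 2228:Fri✓ 2232:Wed 2236:Mon
Friday: 2104, 2132, 2160, 2188, 2228 → 5.

5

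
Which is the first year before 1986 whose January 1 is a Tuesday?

Jan 1 advances by 2 weekdays after a leap year and by 1 after a common year.
1986: Jan 1 is Wednesday.
1985: Tuesday
1985 begins on a Tuesday

1985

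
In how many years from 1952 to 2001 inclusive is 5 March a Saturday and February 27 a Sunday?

Check each year's weekday for 5 March and February 27:
  1952: Wed/Wed  1953: Thu/Fri  1954: Fri/Sat  1955: Sat/Sun ✓  1956: Mon/Mon  1957: Tue/Wed  1958: Wed/Thu  1959: Thu/Fri  1960: Sat/Sat  1961: Sun/Mon  1962: Mon/Tue  1963: Tue/Wed  1964: Thu/Thu  1965: Fri/Sat  …(22 more)…  1988: Sat/Sat  1989: Sun/Mon  1990: Mon/Tue  1991: Tue/Wed  1992: Thu/Thu  1993: Fri/Sat  1994: Sat/Sun ✓  1995: Sun/Mon  1996: Tue/Tue  1997: Wed/Thu  1998: Thu/Fri  1999: Fri/Sat  2000: Sun/Sun  2001: Mon/Tue
Both conditions hold in: 1955, 1966, 1977, 1983, 1994 — 5.

5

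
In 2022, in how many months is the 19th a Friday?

1

Check the 19th of each month of 2022: Jan 19: Wed, Feb 19: Sat, Mar 19: Sat, Apr 19: Tue, May 19: Thu, Jun 19: Sun, Jul 19: Tue, Aug 19: Fri, Sep 19: Mon, Oct 19: Wed, Nov 19: Sat, Dec 19: Mon.
Friday occurs in August — 1 month.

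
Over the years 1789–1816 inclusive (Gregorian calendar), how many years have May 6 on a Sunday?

4

Track May 6's weekday year by year (advancing +1, or +2 across a Feb 29):
  1789: Wed  1790: Thu (+1)  1791: Fri (+1)  1792: Sun (+2) ✓  1793: Mon (+1)
  1794: Tue (+1)  1795: Wed (+1)  1796: Fri (+2)  1797: Sat (+1)  1798: Sun (+1) ✓
  1799: Mon (+1)  1800: Tue (+1)  1801: Wed (+1)  1802: Thu (+1)  1803: Fri (+1)
  1804: Sun (+2) ✓  1805: Mon (+1)  1806: Tue (+1)  1807: Wed (+1)  1808: Fri (+2)
  1809: Sat (+1)  1810: Sun (+1) ✓  1811: Mon (+1)  1812: Wed (+2)  1813: Thu (+1)
  1814: Fri (+1)  1815: Sat (+1)  1816: Mon (+2)
Sunday years: 1792, 1798, 1804, 1810 — 4 in total.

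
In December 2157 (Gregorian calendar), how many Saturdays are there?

December 2157 has 31 days and begins on Thursday.
The first Saturday is December 3.
Saturdays fall on 3, 10, 17, 24, 31 — that's 5.

5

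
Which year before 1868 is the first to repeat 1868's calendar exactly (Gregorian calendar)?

Two years share a calendar iff Jan 1 falls on the same weekday and both are leap or both are common. 1868: Jan 1 is Wednesday, leap year.
1867: Jan 1 Tuesday, common
1866: Jan 1 Monday, common
1865: Jan 1 Sunday, common
1864: Jan 1 Friday, leap
1863: Jan 1 Thursday, common
1862: Jan 1 Wednesday, common
1861: Jan 1 Tuesday, common
1860: Jan 1 Sunday, leap
1859: Jan 1 Saturday, common
1858: Jan 1 Friday, common
1857: Jan 1 Thursday, common
1856: Jan 1 Tuesday, leap
1855: Jan 1 Monday, common
1854: Jan 1 Sunday, common
1853: Jan 1 Saturday, common
1852: Jan 1 Thursday, leap
1851: Jan 1 Wednesday, common
1850: Jan 1 Tuesday, common
1849: Jan 1 Monday, common
1848: Jan 1 Saturday, leap
1847: Jan 1 Friday, common
1846: Jan 1 Thursday, common
1845: Jan 1 Wednesday, common
1844: Jan 1 Monday, leap
1843: Jan 1 Sunday, common
1842: Jan 1 Saturday, common
1841: Jan 1 Friday, common
1840: Jan 1 Wednesday, leap
1840 matches on both conditions.

1840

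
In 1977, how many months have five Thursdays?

A month of length L has five Thursdays iff its first Thursday is on day ≤ L−28 (so day 1–3 in a 31-day month, 1–2 in a 30-day month, day 1 in a leap February).
Checking each month of 1977: Jan starts Sat (31d); Feb starts Tue (28d); Mar starts Tue (31d) ✓; Apr starts Fri (30d); May starts Sun (31d); Jun starts Wed (30d) ✓; Jul starts Fri (31d); Aug starts Mon (31d); Sep starts Thu (30d) ✓; Oct starts Sat (31d); Nov starts Tue (30d); Dec starts Thu (31d) ✓.
Five-Thursday months: March, June, September, December → 4.

4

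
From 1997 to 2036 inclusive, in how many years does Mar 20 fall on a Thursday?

7

Track Mar 20's weekday year by year (advancing +1, or +2 across a Feb 29):
  1997: Thu ✓  1998: Fri (+1)  1999: Sat (+1)  2000: Mon (+2)  2001: Tue (+1)
  2002: Wed (+1)  2003: Thu (+1) ✓  2004: Sat (+2)  2005: Sun (+1)  2006: Mon (+1)
  2007: Tue (+1)  2008: Thu (+2) ✓  2009: Fri (+1)  2010: Sat (+1)  … (12 more years) …
  2023: Mon (+1)  2024: Wed (+2)  2025: Thu (+1) ✓  2026: Fri (+1)  2027: Sat (+1)
  2028: Mon (+2)  2029: Tue (+1)  2030: Wed (+1)  2031: Thu (+1) ✓  2032: Sat (+2)
  2033: Sun (+1)  2034: Mon (+1)  2035: Tue (+1)  2036: Thu (+2) ✓
Thursday years: 1997, 2003, 2008, 2014, 2025, 2031, 2036 — 7 in total.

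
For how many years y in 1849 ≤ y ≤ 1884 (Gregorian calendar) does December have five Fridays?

December has 31 days; it has five Fridays when Friday falls among the first (month-length − 28) days — i.e. when December 1 is one of Friday/Thursday/Wednesday.
December 1 by year: 1849:Sat 1850:Sun 1851:Mon 1852:Wed✓ 1853:Thu✓ 1854:Fri✓ 1855:Sat 1856:Mon 1857:Tue 1858:Wed✓ 1859:Thu✓ 1860:Sat 1861:Sun 1862:Mon 1863:Tue …(6 more)… 1870:Thu✓ 1871:Fri✓ 1872:Sun 1873:Mon 1874:Tue 1875:Wed✓ 1876:Fri✓ 1877:Sat 1878:Sun 1879:Mon 1880:Wed✓ 1881:Thu✓ 1882:Fri✓ 1883:Sat 1884:Mon
Years with five Fridays: 1852, 1853, 1854, 1858, 1859, 1864, 1865, 1869, 1870, 1871, 1875, 1876, 1880, 1881, 1882 → 15.

15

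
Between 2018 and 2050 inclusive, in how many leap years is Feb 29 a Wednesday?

1

Leap years in 2018–2050: 8 of them.
Feb 29 weekday advances by 5 (mod 7) from one leap year to the next four years later (or differs when a century non-leap intervenes).
Leap-day weekdays: 2020:Sat 2024:Thu 2028:Tue 2032:Sun 2036:Fri 2040:Wed✓ 2044:Mon 2048:Sat
Wednesday: 2040 → 1.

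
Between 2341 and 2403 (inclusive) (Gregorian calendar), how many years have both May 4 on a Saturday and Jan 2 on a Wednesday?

Check each year's weekday for May 4 and Jan 2:
  2341: Sun/Thu  2342: Mon/Fri  2343: Tue/Sat  2344: Thu/Sun  2345: Fri/Tue  2346: Sat/Wed ✓  2347: Sun/Thu  2348: Tue/Fri  2349: Wed/Sun  2350: Thu/Mon  2351: Fri/Tue  2352: Sun/Wed  2353: Mon/Fri  2354: Tue/Sat  …(35 more)…  2390: Fri/Tue  2391: Sat/Wed ✓  2392: Mon/Thu  2393: Tue/Sat  2394: Wed/Sun  2395: Thu/Mon  2396: Sat/Tue  2397: Sun/Thu  2398: Mon/Fri  2399: Tue/Sat  2400: Thu/Sun  2401: Fri/Tue  2402: Sat/Wed ✓  2403: Sun/Thu
Both conditions hold in: 2346, 2357, 2363, 2374, 2385, 2391, 2402 — 7.

7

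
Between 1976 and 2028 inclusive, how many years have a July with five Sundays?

23

July has 31 days; it has five Sundays when Sunday falls among the first (month-length − 28) days — i.e. when July 1 is one of Sunday/Saturday/Friday.
July 1 by year: 1976:Thu 1977:Fri✓ 1978:Sat✓ 1979:Sun✓ 1980:Tue 1981:Wed 1982:Thu 1983:Fri✓ 1984:Sun✓ 1985:Mon 1986:Tue 1987:Wed 1988:Fri✓ 1989:Sat✓ 1990:Sun✓ …(23 more)… 2014:Tue 2015:Wed 2016:Fri✓ 2017:Sat✓ 2018:Sun✓ 2019:Mon 2020:Wed 2021:Thu 2022:Fri✓ 2023:Sat✓ 2024:Mon 2025:Tue 2026:Wed 2027:Thu 2028:Sat✓
Years with five Sundays: 1977, 1978, 1979, 1983, 1984, 1988, 1989, 1990, 1994, 1995, 2000, 2001, 2005, 2006, 2007, 2011, 2012, 2016, 2017, 2018, 2022, 2023, 2028 → 23.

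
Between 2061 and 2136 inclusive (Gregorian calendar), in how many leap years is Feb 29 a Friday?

4

Leap years in 2061–2136: 18 of them.
Feb 29 weekday advances by 5 (mod 7) from one leap year to the next four years later (or differs when a century non-leap intervenes).
Leap-day weekdays: 2064:Fri✓ 2068:Wed 2072:Mon 2076:Sat 2080:Thu 2084:Tue 2088:Sun 2092:Fri✓ 2096:Wed 2104:Fri✓ 2108:Wed 2112:Mon 2116:Sat 2120:Thu 2124:Tue 2128:Sun 2132:Fri✓ 2136:Wed
Friday: 2064, 2092, 2104, 2132 → 4.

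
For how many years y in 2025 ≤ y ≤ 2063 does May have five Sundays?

16

May has 31 days; it has five Sundays when Sunday falls among the first (month-length − 28) days — i.e. when May 1 is one of Sunday/Saturday/Friday.
May 1 by year: 2025:Thu 2026:Fri✓ 2027:Sat✓ 2028:Mon 2029:Tue 2030:Wed 2031:Thu 2032:Sat✓ 2033:Sun✓ 2034:Mon 2035:Tue 2036:Thu 2037:Fri✓ 2038:Sat✓ 2039:Sun✓ …(9 more)… 2049:Sat✓ 2050:Sun✓ 2051:Mon 2052:Wed 2053:Thu 2054:Fri✓ 2055:Sat✓ 2056:Mon 2057:Tue 2058:Wed 2059:Thu 2060:Sat✓ 2061:Sun✓ 2062:Mon 2063:Tue
Years with five Sundays: 2026, 2027, 2032, 2033, 2037, 2038, 2039, 2043, 2044, 2048, 2049, 2050, 2054, 2055, 2060, 2061 → 16.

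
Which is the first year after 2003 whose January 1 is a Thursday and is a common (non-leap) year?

2009

Jan 1 advances by 2 weekdays after a leap year and by 1 after a common year.
2003: Jan 1 is Wednesday.
2004: Thursday (leap)
2005: Saturday
2006: Sunday
2007: Monday
2008: Tuesday (leap)
2009: Thursday
2009 begins on a Thursday and is a common year.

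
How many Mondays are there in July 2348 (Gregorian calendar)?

4

July 2348 has 31 days and begins on Thursday.
The first Monday is July 5.
Mondays fall on 5, 12, 19, 26 — that's 4.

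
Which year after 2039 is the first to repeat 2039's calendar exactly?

2050

Two years share a calendar iff Jan 1 falls on the same weekday and both are leap or both are common. 2039: Jan 1 is Saturday, common year.
2040: Jan 1 Sunday, leap
2041: Jan 1 Tuesday, common
2042: Jan 1 Wednesday, common
2043: Jan 1 Thursday, common
2044: Jan 1 Friday, leap
2045: Jan 1 Sunday, common
2046: Jan 1 Monday, common
2047: Jan 1 Tuesday, common
2048: Jan 1 Wednesday, leap
2049: Jan 1 Friday, common
2050: Jan 1 Saturday, common
2050 matches on both conditions.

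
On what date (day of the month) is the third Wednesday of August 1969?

20

August 1, 1969 is a Friday, so the first Wednesday is the 6th.
The third Wednesday is 6 + 14 = 20.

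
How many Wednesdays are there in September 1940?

4

September 1940 has 30 days and begins on Sunday.
The first Wednesday is September 4.
Wednesdays fall on 4, 11, 18, 25 — that's 4.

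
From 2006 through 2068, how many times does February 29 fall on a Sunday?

2

Leap years in 2006–2068: 16 of them.
Feb 29 weekday advances by 5 (mod 7) from one leap year to the next four years later (or differs when a century non-leap intervenes).
Leap-day weekdays: 2008:Fri 2012:Wed 2016:Mon 2020:Sat 2024:Thu 2028:Tue 2032:Sun✓ 2036:Fri 2040:Wed 2044:Mon 2048:Sat 2052:Thu 2056:Tue 2060:Sun✓ 2064:Fri 2068:Wed
Sunday: 2032, 2060 → 2.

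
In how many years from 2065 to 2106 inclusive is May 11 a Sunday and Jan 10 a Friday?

Check each year's weekday for May 11 and Jan 10:
  2065: Mon/Sat  2066: Tue/Sun  2067: Wed/Mon  2068: Fri/Tue  2069: Sat/Thu  2070: Sun/Fri ✓  2071: Mon/Sat  2072: Wed/Sun  2073: Thu/Tue  2074: Fri/Wed  2075: Sat/Thu  2076: Mon/Fri  2077: Tue/Sun  2078: Wed/Mon  …(14 more)…  2093: Mon/Sat  2094: Tue/Sun  2095: Wed/Mon  2096: Fri/Tue  2097: Sat/Thu  2098: Sun/Fri ✓  2099: Mon/Sat  2100: Tue/Sun  2101: Wed/Mon  2102: Thu/Tue  2103: Fri/Wed  2104: Sun/Thu  2105: Mon/Sat  2106: Tue/Sun
Both conditions hold in: 2070, 2081, 2087, 2098 — 4.

4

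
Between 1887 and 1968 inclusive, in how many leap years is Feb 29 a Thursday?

3

Leap years in 1887–1968: 20 of them.
Feb 29 weekday advances by 5 (mod 7) from one leap year to the next four years later (or differs when a century non-leap intervenes).
Leap-day weekdays: 1888:Wed 1892:Mon 1896:Sat 1904:Mon 1908:Sat 1912:Thu✓ 1916:Tue 1920:Sun 1924:Fri 1928:Wed 1932:Mon 1936:Sat 1940:Thu✓ 1944:Tue 1948:Sun 1952:Fri 1956:Wed 1960:Mon 1964:Sat 1968:Thu✓
Thursday: 1912, 1940, 1968 → 3.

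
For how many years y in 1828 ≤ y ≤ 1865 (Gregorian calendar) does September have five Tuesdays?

September has 30 days; it has five Tuesdays when Tuesday falls among the first (month-length − 28) days — i.e. when September 1 is one of Tuesday/Monday.
September 1 by year: 1828:Mon✓ 1829:Tue✓ 1830:Wed 1831:Thu 1832:Sat 1833:Sun 1834:Mon✓ 1835:Tue✓ 1836:Thu 1837:Fri 1838:Sat 1839:Sun 1840:Tue✓ 1841:Wed 1842:Thu …(8 more)… 1851:Mon✓ 1852:Wed 1853:Thu 1854:Fri 1855:Sat 1856:Mon✓ 1857:Tue✓ 1858:Wed 1859:Thu 1860:Sat 1861:Sun 1862:Mon✓ 1863:Tue✓ 1864:Thu 1865:Fri
Years with five Tuesdays: 1828, 1829, 1834, 1835, 1840, 1845, 1846, 1851, 1856, 1857, 1862, 1863 → 12.

12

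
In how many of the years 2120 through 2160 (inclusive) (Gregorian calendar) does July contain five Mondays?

18

July has 31 days; it has five Mondays when Monday falls among the first (month-length − 28) days — i.e. when July 1 is one of Monday/Sunday/Saturday.
July 1 by year: 2120:Mon✓ 2121:Tue 2122:Wed 2123:Thu 2124:Sat✓ 2125:Sun✓ 2126:Mon✓ 2127:Tue 2128:Thu 2129:Fri 2130:Sat✓ 2131:Sun✓ 2132:Tue 2133:Wed 2134:Thu …(11 more)… 2146:Fri 2147:Sat✓ 2148:Mon✓ 2149:Tue 2150:Wed 2151:Thu 2152:Sat✓ 2153:Sun✓ 2154:Mon✓ 2155:Tue 2156:Thu 2157:Fri 2158:Sat✓ 2159:Sun✓ 2160:Tue
Years with five Mondays: 2120, 2124, 2125, 2126, 2130, 2131, 2136, 2137, 2141, 2142, 2143, 2147, 2148, 2152, 2153, 2154, 2158, 2159 → 18.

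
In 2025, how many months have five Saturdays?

4

A month of length L has five Saturdays iff its first Saturday is on day ≤ L−28 (so day 1–3 in a 31-day month, 1–2 in a 30-day month, day 1 in a leap February).
Checking each month of 2025: Jan starts Wed (31d); Feb starts Sat (28d); Mar starts Sat (31d) ✓; Apr starts Tue (30d); May starts Thu (31d) ✓; Jun starts Sun (30d); Jul starts Tue (31d); Aug starts Fri (31d) ✓; Sep starts Mon (30d); Oct starts Wed (31d); Nov starts Sat (30d) ✓; Dec starts Mon (31d).
Five-Saturday months: March, May, August, November → 4.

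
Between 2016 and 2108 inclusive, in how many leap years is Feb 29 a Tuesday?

Leap years in 2016–2108: 23 of them.
Feb 29 weekday advances by 5 (mod 7) from one leap year to the next four years later (or differs when a century non-leap intervenes).
Leap-day weekdays: 2016:Mon 2020:Sat 2024:Thu 2028:Tue✓ 2032:Sun 2036:Fri 2040:Wed 2044:Mon 2048:Sat 2052:Thu 2056:Tue✓ 2060:Sun 2064:Fri 2068:Wed 2072:Mon 2076:Sat 2080:Thu 2084:Tue✓ 2088:Sun 2092:Fri 2096:Wed 2104:Fri 2108:Wed
Tuesday: 2028, 2056, 2084 → 3.

3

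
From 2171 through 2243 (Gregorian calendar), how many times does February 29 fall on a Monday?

3

Leap years in 2171–2243: 17 of them.
Feb 29 weekday advances by 5 (mod 7) from one leap year to the next four years later (or differs when a century non-leap intervenes).
Leap-day weekdays: 2172:Sat 2176:Thu 2180:Tue 2184:Sun 2188:Fri 2192:Wed 2196:Mon✓ 2204:Wed 2208:Mon✓ 2212:Sat 2216:Thu 2220:Tue 2224:Sun 2228:Fri 2232:Wed 2236:Mon✓ 2240:Sat
Monday: 2196, 2208, 2236 → 3.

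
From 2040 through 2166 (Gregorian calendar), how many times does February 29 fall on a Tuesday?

4

Leap years in 2040–2166: 31 of them.
Feb 29 weekday advances by 5 (mod 7) from one leap year to the next four years later (or differs when a century non-leap intervenes).
Leap-day weekdays: 2040:Wed 2044:Mon 2048:Sat 2052:Thu 2056:Tue✓ 2060:Sun 2064:Fri 2068:Wed 2072:Mon 2076:Sat 2080:Thu 2084:Tue✓ 2088:Sun …(5 more)… 2116:Sat 2120:Thu 2124:Tue✓ 2128:Sun 2132:Fri 2136:Wed 2140:Mon 2144:Sat 2148:Thu 2152:Tue✓ 2156:Sun 2160:Fri 2164:Wed
Tuesday: 2056, 2084, 2124, 2152 → 4.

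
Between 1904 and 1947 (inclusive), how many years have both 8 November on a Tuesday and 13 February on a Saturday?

Check each year's weekday for 8 November and 13 February:
  1904: Tue/Sat ✓  1905: Wed/Mon  1906: Thu/Tue  1907: Fri/Wed  1908: Sun/Thu  1909: Mon/Sat  1910: Tue/Sun  1911: Wed/Mon  1912: Fri/Tue  1913: Sat/Thu  1914: Sun/Fri  1915: Mon/Sat  1916: Wed/Sun  1917: Thu/Tue  …(16 more)…  1934: Thu/Tue  1935: Fri/Wed  1936: Sun/Thu  1937: Mon/Sat  1938: Tue/Sun  1939: Wed/Mon  1940: Fri/Tue  1941: Sat/Thu  1942: Sun/Fri  1943: Mon/Sat  1944: Wed/Sun  1945: Thu/Tue  1946: Fri/Wed  1947: Sat/Thu
Both conditions hold in: 1904, 1932 — 2.

2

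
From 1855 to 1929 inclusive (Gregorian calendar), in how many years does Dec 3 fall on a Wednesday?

Track Dec 3's weekday year by year (advancing +1, or +2 across a Feb 29):
  1855: Mon  1856: Wed (+2) ✓  1857: Thu (+1)  1858: Fri (+1)  1859: Sat (+1)
  1860: Mon (+2)  1861: Tue (+1)  1862: Wed (+1) ✓  1863: Thu (+1)  1864: Sat (+2)
  1865: Sun (+1)  1866: Mon (+1)  1867: Tue (+1)  1868: Thu (+2)  … (47 more years) …
  1916: Sun (+2)  1917: Mon (+1)  1918: Tue (+1)  1919: Wed (+1) ✓  1920: Fri (+2)
  1921: Sat (+1)  1922: Sun (+1)  1923: Mon (+1)  1924: Wed (+2) ✓  1925: Thu (+1)
  1926: Fri (+1)  1927: Sat (+1)  1928: Mon (+2)  1929: Tue (+1)
Wednesday years: 1856, 1862, 1873, 1879, 1884, 1890, 1902, 1913, 1919, 1924 — 10 in total.

10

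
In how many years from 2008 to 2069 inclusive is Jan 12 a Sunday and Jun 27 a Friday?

6

Check each year's weekday for Jan 12 and Jun 27:
  2008: Sat/Fri  2009: Mon/Sat  2010: Tue/Sun  2011: Wed/Mon  2012: Thu/Wed  2013: Sat/Thu  2014: Sun/Fri ✓  2015: Mon/Sat  2016: Tue/Mon  2017: Thu/Tue  2018: Fri/Wed  2019: Sat/Thu  2020: Sun/Sat  2021: Tue/Sun  …(34 more)…  2056: Wed/Tue  2057: Fri/Wed  2058: Sat/Thu  2059: Sun/Fri ✓  2060: Mon/Sun  2061: Wed/Mon  2062: Thu/Tue  2063: Fri/Wed  2064: Sat/Fri  2065: Mon/Sat  2066: Tue/Sun  2067: Wed/Mon  2068: Thu/Wed  2069: Sat/Thu
Both conditions hold in: 2014, 2025, 2031, 2042, 2053, 2059 — 6.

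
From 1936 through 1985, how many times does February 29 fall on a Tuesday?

Leap years in 1936–1985: 13 of them.
Feb 29 weekday advances by 5 (mod 7) from one leap year to the next four years later (or differs when a century non-leap intervenes).
Leap-day weekdays: 1936:Sat 1940:Thu 1944:Tue✓ 1948:Sun 1952:Fri 1956:Wed 1960:Mon 1964:Sat 1968:Thu 1972:Tue✓ 1976:Sun 1980:Fri 1984:Wed
Tuesday: 1944, 1972 → 2.

2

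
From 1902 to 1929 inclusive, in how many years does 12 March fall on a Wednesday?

4

Track 12 March's weekday year by year (advancing +1, or +2 across a Feb 29):
  1902: Wed ✓  1903: Thu (+1)  1904: Sat (+2)  1905: Sun (+1)  1906: Mon (+1)
  1907: Tue (+1)  1908: Thu (+2)  1909: Fri (+1)  1910: Sat (+1)  1911: Sun (+1)
  1912: Tue (+2)  1913: Wed (+1) ✓  1914: Thu (+1)  1915: Fri (+1)  1916: Sun (+2)
  1917: Mon (+1)  1918: Tue (+1)  1919: Wed (+1) ✓  1920: Fri (+2)  1921: Sat (+1)
  1922: Sun (+1)  1923: Mon (+1)  1924: Wed (+2) ✓  1925: Thu (+1)  1926: Fri (+1)
  1927: Sat (+1)  1928: Mon (+2)  1929: Tue (+1)
Wednesday years: 1902, 1913, 1919, 1924 — 4 in total.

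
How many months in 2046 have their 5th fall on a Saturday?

1

Check the 5th of each month of 2046: Jan 5: Fri, Feb 5: Mon, Mar 5: Mon, Apr 5: Thu, May 5: Sat, Jun 5: Tue, Jul 5: Thu, Aug 5: Sun, Sep 5: Wed, Oct 5: Fri, Nov 5: Mon, Dec 5: Wed.
Saturday occurs in May — 1 month.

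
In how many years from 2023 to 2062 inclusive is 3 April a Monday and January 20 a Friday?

Check each year's weekday for 3 April and January 20:
  2023: Mon/Fri ✓  2024: Wed/Sat  2025: Thu/Mon  2026: Fri/Tue  2027: Sat/Wed  2028: Mon/Thu  2029: Tue/Sat  2030: Wed/Sun  2031: Thu/Mon  2032: Sat/Tue  2033: Sun/Thu  2034: Mon/Fri ✓  2035: Tue/Sat  2036: Thu/Sun  …(12 more)…  2049: Sat/Wed  2050: Sun/Thu  2051: Mon/Fri ✓  2052: Wed/Sat  2053: Thu/Mon  2054: Fri/Tue  2055: Sat/Wed  2056: Mon/Thu  2057: Tue/Sat  2058: Wed/Sun  2059: Thu/Mon  2060: Sat/Tue  2061: Sun/Thu  2062: Mon/Fri ✓
Both conditions hold in: 2023, 2034, 2045, 2051, 2062 — 5.

5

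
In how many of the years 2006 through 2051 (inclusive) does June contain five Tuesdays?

June has 30 days; it has five Tuesdays when Tuesday falls among the first (month-length − 28) days — i.e. when June 1 is one of Tuesday/Monday.
June 1 by year: 2006:Thu 2007:Fri 2008:Sun 2009:Mon✓ 2010:Tue✓ 2011:Wed 2012:Fri 2013:Sat 2014:Sun 2015:Mon✓ 2016:Wed 2017:Thu 2018:Fri 2019:Sat 2020:Mon✓ …(16 more)… 2037:Mon✓ 2038:Tue✓ 2039:Wed 2040:Fri 2041:Sat 2042:Sun 2043:Mon✓ 2044:Wed 2045:Thu 2046:Fri 2047:Sat 2048:Mon✓ 2049:Tue✓ 2050:Wed 2051:Thu
Years with five Tuesdays: 2009, 2010, 2015, 2020, 2021, 2026, 2027, 2032, 2037, 2038, 2043, 2048, 2049 → 13.

13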